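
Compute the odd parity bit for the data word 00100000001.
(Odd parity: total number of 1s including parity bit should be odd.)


Number of 1s in data: 2
Parity bit: 1

1


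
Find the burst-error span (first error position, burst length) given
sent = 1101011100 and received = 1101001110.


XOR: 0000010010

Burst at position 5, length 4


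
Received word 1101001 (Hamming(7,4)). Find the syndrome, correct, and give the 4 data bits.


Syndrome = 0: no error detected

Data: 0001 (no errors)


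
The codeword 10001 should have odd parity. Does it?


Number of 1s: 2

No, parity error (2 ones)


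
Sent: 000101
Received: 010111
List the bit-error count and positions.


XOR: 010010

2 error(s) at position(s): 1, 4


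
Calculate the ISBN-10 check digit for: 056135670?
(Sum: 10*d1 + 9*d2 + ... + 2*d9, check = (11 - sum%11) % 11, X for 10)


Weighted sum: 188
188 mod 11 = 1

Check digit: X


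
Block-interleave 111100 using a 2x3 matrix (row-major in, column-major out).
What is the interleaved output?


Matrix:
  111
  100
Read columns: 111010

111010


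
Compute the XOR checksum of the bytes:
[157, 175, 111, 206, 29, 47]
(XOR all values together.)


XOR chain: 157 ^ 175 ^ 111 ^ 206 ^ 29 ^ 47 = 161

161


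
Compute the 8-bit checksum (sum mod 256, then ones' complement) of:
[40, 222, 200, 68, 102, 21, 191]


Sum = 844 mod 256 = 76
Complement = 179

179


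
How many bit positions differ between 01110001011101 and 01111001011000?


XOR: 00001000000101
Count of 1s: 3

3


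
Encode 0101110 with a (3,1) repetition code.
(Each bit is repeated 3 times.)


Each bit -> 3 copies

000111000111111111000


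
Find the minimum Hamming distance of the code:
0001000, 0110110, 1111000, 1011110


Comparing all pairs, minimum distance: 3
Can detect 2 errors, correct 1 errors

3


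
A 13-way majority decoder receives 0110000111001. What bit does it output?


Ones: 6 out of 13
Threshold: 7

0 (6/13 voted 1)


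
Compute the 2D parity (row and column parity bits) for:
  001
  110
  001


Row parities: 101
Column parities: 110

Row P: 101, Col P: 110, Corner: 0


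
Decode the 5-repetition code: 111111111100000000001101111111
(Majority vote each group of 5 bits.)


Groups: 11111, 11111, 00000, 00000, 11011, 11111
Majority votes: 110011

110011


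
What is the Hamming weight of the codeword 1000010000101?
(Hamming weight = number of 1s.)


Counting 1s in 1000010000101

4


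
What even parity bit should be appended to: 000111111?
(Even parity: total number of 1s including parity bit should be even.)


Number of 1s in data: 6
Parity bit: 0

0


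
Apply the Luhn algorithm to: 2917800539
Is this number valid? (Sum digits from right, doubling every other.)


Luhn sum = 49
49 mod 10 = 9

Invalid (Luhn sum mod 10 = 9)


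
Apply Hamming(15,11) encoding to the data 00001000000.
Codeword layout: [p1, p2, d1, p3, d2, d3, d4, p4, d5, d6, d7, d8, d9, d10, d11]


Parity bits: p1=1, p2=0, p3=0, p4=1

100000011000000


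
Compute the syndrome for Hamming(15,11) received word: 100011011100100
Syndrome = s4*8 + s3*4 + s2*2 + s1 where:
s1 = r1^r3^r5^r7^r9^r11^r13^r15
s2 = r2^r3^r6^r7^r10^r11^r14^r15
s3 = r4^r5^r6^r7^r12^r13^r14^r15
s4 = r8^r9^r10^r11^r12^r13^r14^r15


s1=0, s2=0, s3=1, s4=0

Syndrome = 4 (error at position 4)


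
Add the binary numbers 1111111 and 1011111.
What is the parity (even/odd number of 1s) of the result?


1111111 = 127
1011111 = 95
Sum = 222 = 11011110
1s count = 6

even parity (6 ones in 11011110)


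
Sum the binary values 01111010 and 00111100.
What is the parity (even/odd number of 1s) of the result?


01111010 = 122
00111100 = 60
Sum = 182 = 10110110
1s count = 5

odd parity (5 ones in 10110110)


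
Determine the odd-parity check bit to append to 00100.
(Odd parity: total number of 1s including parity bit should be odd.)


Number of 1s in data: 1
Parity bit: 0

0


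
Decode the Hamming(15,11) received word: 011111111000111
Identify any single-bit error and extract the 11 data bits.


Syndrome = 12: error at position 12

Data: 11111001111 (corrected bit 12)


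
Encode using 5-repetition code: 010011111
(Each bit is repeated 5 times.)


Each bit -> 5 copies

000001111100000000001111111111111111111111111


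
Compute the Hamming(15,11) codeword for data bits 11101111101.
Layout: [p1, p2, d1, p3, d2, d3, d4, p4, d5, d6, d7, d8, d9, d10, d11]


Parity bits: p1=0, p2=1, p3=1, p4=0

011111001111101


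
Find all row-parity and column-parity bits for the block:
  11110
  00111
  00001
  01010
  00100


Row parities: 01101
Column parities: 10110

Row P: 01101, Col P: 10110, Corner: 1


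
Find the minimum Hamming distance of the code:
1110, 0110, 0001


Comparing all pairs, minimum distance: 1
Can detect 0 errors, correct 0 errors

1


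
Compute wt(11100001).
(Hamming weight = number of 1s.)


Counting 1s in 11100001

4


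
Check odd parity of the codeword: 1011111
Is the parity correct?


Number of 1s: 6

No, parity error (6 ones)


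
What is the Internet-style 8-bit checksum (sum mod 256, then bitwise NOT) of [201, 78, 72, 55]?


Sum = 406 mod 256 = 150
Complement = 105

105


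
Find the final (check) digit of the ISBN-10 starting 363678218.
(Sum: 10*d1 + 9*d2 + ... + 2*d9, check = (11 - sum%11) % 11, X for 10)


Weighted sum: 259
259 mod 11 = 6

Check digit: 5


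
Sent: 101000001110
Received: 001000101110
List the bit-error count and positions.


XOR: 100000100000

2 error(s) at position(s): 0, 6


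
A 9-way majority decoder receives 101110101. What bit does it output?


Ones: 6 out of 9
Threshold: 5

1 (6/9 voted 1)


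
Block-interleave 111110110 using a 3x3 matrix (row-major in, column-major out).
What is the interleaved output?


Matrix:
  111
  110
  110
Read columns: 111111100

111111100


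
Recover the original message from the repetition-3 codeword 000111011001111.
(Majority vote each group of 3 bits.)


Groups: 000, 111, 011, 001, 111
Majority votes: 01101

01101


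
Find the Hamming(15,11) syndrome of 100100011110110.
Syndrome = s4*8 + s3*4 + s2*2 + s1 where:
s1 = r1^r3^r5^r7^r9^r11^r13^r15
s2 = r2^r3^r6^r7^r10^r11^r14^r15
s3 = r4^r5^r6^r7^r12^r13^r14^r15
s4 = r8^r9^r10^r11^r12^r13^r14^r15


s1=0, s2=1, s3=1, s4=0

Syndrome = 6 (error at position 6)


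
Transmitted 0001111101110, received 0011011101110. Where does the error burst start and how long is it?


XOR: 0010100000000

Burst at position 2, length 3


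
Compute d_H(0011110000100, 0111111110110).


XOR: 0100001110010
Count of 1s: 5

5


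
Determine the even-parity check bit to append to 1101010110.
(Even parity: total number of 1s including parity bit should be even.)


Number of 1s in data: 6
Parity bit: 0

0


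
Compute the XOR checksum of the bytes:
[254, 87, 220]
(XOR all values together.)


XOR chain: 254 ^ 87 ^ 220 = 117

117


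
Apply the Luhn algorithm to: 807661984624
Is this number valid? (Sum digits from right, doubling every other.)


Luhn sum = 61
61 mod 10 = 1

Invalid (Luhn sum mod 10 = 1)


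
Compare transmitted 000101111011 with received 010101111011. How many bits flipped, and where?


XOR: 010000000000

1 error(s) at position(s): 1


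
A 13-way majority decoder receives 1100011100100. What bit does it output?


Ones: 6 out of 13
Threshold: 7

0 (6/13 voted 1)


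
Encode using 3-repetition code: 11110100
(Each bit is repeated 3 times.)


Each bit -> 3 copies

111111111111000111000000


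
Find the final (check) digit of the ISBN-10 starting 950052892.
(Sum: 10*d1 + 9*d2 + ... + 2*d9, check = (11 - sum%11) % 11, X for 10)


Weighted sum: 238
238 mod 11 = 7

Check digit: 4


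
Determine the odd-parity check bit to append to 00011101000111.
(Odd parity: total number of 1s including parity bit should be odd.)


Number of 1s in data: 7
Parity bit: 0

0


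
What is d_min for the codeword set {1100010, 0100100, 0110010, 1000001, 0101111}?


Comparing all pairs, minimum distance: 2
Can detect 1 errors, correct 0 errors

2


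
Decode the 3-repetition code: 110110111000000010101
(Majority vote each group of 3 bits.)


Groups: 110, 110, 111, 000, 000, 010, 101
Majority votes: 1110001

1110001


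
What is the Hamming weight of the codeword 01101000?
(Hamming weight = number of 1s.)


Counting 1s in 01101000

3


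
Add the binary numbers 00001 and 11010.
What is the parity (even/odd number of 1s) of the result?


00001 = 1
11010 = 26
Sum = 27 = 11011
1s count = 4

even parity (4 ones in 11011)


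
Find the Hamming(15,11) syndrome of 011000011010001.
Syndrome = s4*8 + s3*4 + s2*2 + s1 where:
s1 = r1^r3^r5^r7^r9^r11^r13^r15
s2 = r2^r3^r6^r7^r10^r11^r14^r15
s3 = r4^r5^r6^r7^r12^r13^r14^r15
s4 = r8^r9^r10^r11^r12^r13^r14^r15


s1=0, s2=0, s3=1, s4=0

Syndrome = 4 (error at position 4)


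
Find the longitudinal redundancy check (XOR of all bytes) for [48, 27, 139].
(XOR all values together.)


XOR chain: 48 ^ 27 ^ 139 = 160

160


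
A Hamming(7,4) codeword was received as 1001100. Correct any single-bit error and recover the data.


Syndrome = 0: no error detected

Data: 0100 (no errors)


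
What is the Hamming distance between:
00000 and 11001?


XOR: 11001
Count of 1s: 3

3


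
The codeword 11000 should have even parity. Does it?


Number of 1s: 2

Yes, parity is correct (2 ones)


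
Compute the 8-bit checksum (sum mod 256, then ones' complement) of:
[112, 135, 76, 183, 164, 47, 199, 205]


Sum = 1121 mod 256 = 97
Complement = 158

158


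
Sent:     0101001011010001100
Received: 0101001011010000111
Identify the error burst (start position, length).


XOR: 0000000000000001011

Burst at position 15, length 4


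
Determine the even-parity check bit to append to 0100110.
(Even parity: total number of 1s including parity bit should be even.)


Number of 1s in data: 3
Parity bit: 1

1


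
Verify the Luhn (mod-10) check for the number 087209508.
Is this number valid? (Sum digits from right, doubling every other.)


Luhn sum = 40
40 mod 10 = 0

Valid (Luhn sum mod 10 = 0)


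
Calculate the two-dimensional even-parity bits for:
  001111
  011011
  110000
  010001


Row parities: 0000
Column parities: 110101

Row P: 0000, Col P: 110101, Corner: 0


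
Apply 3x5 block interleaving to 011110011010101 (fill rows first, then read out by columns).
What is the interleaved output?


Matrix:
  01111
  00110
  10101
Read columns: 001100111110101

001100111110101


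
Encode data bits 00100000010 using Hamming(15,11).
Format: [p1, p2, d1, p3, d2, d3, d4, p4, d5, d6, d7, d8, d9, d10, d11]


Parity bits: p1=0, p2=0, p3=0, p4=1

000001010000010


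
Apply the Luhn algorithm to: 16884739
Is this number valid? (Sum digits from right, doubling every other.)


Luhn sum = 53
53 mod 10 = 3

Invalid (Luhn sum mod 10 = 3)


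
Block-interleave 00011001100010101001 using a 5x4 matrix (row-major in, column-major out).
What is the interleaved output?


Matrix:
  0001
  1001
  1000
  1010
  1001
Read columns: 01111000000001011001

01111000000001011001


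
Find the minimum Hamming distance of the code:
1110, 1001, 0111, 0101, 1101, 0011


Comparing all pairs, minimum distance: 1
Can detect 0 errors, correct 0 errors

1


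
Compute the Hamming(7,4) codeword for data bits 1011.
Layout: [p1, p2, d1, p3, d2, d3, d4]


Parity bits: p1=0, p2=1, p3=0

0110011


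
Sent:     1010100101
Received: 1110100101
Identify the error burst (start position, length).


XOR: 0100000000

Burst at position 1, length 1


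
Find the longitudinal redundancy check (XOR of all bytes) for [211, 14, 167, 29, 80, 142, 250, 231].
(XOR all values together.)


XOR chain: 211 ^ 14 ^ 167 ^ 29 ^ 80 ^ 142 ^ 250 ^ 231 = 164

164


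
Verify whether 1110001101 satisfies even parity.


Number of 1s: 6

Yes, parity is correct (6 ones)


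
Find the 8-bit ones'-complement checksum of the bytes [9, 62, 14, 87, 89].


Sum = 261 mod 256 = 5
Complement = 250

250


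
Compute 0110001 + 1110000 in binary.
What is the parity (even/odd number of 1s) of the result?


0110001 = 49
1110000 = 112
Sum = 161 = 10100001
1s count = 3

odd parity (3 ones in 10100001)


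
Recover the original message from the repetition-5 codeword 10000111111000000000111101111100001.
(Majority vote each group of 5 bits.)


Groups: 10000, 11111, 10000, 00000, 11110, 11111, 00001
Majority votes: 0100110

0100110


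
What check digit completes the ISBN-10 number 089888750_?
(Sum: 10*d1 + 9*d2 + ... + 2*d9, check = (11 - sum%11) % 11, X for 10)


Weighted sum: 331
331 mod 11 = 1

Check digit: X


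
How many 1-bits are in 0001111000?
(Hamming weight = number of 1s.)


Counting 1s in 0001111000

4


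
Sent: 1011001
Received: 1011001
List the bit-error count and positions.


XOR: 0000000

0 errors (received matches sent)


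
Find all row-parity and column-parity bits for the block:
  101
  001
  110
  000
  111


Row parities: 01001
Column parities: 101

Row P: 01001, Col P: 101, Corner: 0


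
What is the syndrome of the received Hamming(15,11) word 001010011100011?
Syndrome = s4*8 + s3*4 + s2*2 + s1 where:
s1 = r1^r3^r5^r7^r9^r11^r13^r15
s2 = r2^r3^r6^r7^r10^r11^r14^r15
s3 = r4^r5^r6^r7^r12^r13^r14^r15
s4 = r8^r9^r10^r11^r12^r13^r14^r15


s1=0, s2=0, s3=1, s4=1

Syndrome = 12 (error at position 12)


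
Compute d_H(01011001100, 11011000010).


XOR: 10000001110
Count of 1s: 4

4


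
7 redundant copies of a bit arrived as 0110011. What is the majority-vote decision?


Ones: 4 out of 7
Threshold: 4

1 (4/7 voted 1)


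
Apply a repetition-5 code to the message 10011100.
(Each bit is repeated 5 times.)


Each bit -> 5 copies

1111100000000001111111111111110000000000


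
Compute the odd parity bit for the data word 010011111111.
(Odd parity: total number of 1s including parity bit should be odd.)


Number of 1s in data: 9
Parity bit: 0

0


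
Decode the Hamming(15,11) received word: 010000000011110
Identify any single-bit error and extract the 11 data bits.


Syndrome = 6: error at position 6

Data: 00100011110 (corrected bit 6)


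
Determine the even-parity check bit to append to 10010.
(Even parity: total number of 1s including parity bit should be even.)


Number of 1s in data: 2
Parity bit: 0

0


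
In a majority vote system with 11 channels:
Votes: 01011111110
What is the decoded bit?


Ones: 8 out of 11
Threshold: 6

1 (8/11 voted 1)


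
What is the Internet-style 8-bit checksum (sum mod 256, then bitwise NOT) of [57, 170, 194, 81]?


Sum = 502 mod 256 = 246
Complement = 9

9


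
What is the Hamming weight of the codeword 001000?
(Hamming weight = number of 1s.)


Counting 1s in 001000

1


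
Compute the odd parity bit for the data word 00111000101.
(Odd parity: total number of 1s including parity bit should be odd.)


Number of 1s in data: 5
Parity bit: 0

0


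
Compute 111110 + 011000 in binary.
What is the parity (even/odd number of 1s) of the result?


111110 = 62
011000 = 24
Sum = 86 = 1010110
1s count = 4

even parity (4 ones in 1010110)


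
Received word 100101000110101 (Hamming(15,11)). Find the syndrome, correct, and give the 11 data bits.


Syndrome = 0: no error detected

Data: 00100110101 (no errors)


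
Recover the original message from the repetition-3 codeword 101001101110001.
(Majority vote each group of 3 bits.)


Groups: 101, 001, 101, 110, 001
Majority votes: 10110

10110


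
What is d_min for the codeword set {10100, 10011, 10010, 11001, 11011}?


Comparing all pairs, minimum distance: 1
Can detect 0 errors, correct 0 errors

1


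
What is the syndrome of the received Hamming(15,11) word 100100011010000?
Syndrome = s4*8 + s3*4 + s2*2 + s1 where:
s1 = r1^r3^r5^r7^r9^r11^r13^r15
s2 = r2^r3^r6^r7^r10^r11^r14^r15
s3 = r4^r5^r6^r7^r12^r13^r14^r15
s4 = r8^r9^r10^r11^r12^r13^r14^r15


s1=1, s2=1, s3=1, s4=1

Syndrome = 15 (error at position 15)


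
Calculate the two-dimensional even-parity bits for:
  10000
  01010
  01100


Row parities: 100
Column parities: 10110

Row P: 100, Col P: 10110, Corner: 1


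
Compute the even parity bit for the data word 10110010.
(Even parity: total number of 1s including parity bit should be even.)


Number of 1s in data: 4
Parity bit: 0

0


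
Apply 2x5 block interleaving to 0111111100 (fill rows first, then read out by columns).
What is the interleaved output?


Matrix:
  01111
  11100
Read columns: 0111111010

0111111010


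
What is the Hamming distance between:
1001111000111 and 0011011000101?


XOR: 1010100000010
Count of 1s: 4

4


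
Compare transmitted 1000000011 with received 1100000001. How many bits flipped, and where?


XOR: 0100000010

2 error(s) at position(s): 1, 8


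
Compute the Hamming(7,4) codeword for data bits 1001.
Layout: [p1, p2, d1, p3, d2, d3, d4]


Parity bits: p1=0, p2=0, p3=1

0011001


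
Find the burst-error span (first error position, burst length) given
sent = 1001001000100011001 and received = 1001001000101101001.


XOR: 0000000000001110000

Burst at position 12, length 3


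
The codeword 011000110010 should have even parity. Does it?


Number of 1s: 5

No, parity error (5 ones)


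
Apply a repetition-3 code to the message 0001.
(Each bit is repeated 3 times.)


Each bit -> 3 copies

000000000111


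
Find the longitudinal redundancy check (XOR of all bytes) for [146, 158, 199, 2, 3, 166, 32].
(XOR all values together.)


XOR chain: 146 ^ 158 ^ 199 ^ 2 ^ 3 ^ 166 ^ 32 = 76

76


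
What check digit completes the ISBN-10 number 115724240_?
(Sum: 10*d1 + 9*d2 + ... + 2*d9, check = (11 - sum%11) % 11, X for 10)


Weighted sum: 160
160 mod 11 = 6

Check digit: 5


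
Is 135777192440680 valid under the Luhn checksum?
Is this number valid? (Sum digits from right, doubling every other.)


Luhn sum = 66
66 mod 10 = 6

Invalid (Luhn sum mod 10 = 6)


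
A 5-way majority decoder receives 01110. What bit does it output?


Ones: 3 out of 5
Threshold: 3

1 (3/5 voted 1)


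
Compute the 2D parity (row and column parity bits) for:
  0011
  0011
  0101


Row parities: 000
Column parities: 0101

Row P: 000, Col P: 0101, Corner: 0


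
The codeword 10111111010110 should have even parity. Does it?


Number of 1s: 10

Yes, parity is correct (10 ones)


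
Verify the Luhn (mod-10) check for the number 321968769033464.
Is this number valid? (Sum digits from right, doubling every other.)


Luhn sum = 69
69 mod 10 = 9

Invalid (Luhn sum mod 10 = 9)


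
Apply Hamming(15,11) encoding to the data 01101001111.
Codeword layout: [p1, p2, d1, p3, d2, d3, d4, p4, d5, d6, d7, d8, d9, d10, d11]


Parity bits: p1=0, p2=1, p3=0, p4=1

010011011001111


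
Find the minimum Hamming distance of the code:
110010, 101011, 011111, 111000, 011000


Comparing all pairs, minimum distance: 1
Can detect 0 errors, correct 0 errors

1


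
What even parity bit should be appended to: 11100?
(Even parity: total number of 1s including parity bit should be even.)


Number of 1s in data: 3
Parity bit: 1

1


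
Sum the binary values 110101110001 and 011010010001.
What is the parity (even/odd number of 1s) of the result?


110101110001 = 3441
011010010001 = 1681
Sum = 5122 = 1010000000010
1s count = 3

odd parity (3 ones in 1010000000010)


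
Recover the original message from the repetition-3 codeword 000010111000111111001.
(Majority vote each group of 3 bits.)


Groups: 000, 010, 111, 000, 111, 111, 001
Majority votes: 0010110

0010110


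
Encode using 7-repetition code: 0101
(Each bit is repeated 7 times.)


Each bit -> 7 copies

0000000111111100000001111111


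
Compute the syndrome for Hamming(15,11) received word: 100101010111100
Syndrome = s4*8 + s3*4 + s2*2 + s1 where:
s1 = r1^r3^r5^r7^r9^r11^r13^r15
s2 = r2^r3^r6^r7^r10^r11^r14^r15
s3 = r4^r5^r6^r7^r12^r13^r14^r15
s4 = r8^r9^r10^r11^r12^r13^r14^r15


s1=1, s2=1, s3=0, s4=1

Syndrome = 11 (error at position 11)


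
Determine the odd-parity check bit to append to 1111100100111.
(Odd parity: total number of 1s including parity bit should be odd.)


Number of 1s in data: 9
Parity bit: 0

0


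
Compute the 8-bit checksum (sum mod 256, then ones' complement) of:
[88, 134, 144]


Sum = 366 mod 256 = 110
Complement = 145

145


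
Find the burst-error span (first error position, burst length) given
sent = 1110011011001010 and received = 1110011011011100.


XOR: 0000000000010110

Burst at position 11, length 4


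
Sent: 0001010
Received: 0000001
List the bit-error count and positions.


XOR: 0001011

3 error(s) at position(s): 3, 5, 6


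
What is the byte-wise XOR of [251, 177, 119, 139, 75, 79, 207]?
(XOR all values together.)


XOR chain: 251 ^ 177 ^ 119 ^ 139 ^ 75 ^ 79 ^ 207 = 125

125


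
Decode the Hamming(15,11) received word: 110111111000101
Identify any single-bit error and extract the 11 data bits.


Syndrome = 0: no error detected

Data: 01111000101 (no errors)


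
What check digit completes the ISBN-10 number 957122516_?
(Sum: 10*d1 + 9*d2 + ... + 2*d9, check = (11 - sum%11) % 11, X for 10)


Weighted sum: 255
255 mod 11 = 2

Check digit: 9


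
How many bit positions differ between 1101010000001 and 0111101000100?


XOR: 1010111000101
Count of 1s: 7

7


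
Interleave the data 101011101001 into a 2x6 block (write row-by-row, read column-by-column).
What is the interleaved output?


Matrix:
  101011
  101001
Read columns: 110011001011

110011001011


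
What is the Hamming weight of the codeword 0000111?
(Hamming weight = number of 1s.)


Counting 1s in 0000111

3


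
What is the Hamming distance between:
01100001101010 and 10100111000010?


XOR: 11000110101000
Count of 1s: 6

6


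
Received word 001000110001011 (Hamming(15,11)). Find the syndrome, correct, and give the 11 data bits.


Syndrome = 1: error at position 1

Data: 10010001011 (corrected bit 1)


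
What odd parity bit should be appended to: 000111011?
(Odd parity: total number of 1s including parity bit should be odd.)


Number of 1s in data: 5
Parity bit: 0

0


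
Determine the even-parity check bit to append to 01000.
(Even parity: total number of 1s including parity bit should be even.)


Number of 1s in data: 1
Parity bit: 1

1


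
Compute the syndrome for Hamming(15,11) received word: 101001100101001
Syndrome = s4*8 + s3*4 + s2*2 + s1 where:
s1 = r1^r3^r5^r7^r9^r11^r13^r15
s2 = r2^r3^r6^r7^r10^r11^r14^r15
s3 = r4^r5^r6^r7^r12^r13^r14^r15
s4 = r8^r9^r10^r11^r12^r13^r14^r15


s1=0, s2=1, s3=0, s4=1

Syndrome = 10 (error at position 10)


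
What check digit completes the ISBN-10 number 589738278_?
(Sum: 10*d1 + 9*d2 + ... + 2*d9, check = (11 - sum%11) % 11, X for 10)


Weighted sum: 346
346 mod 11 = 5

Check digit: 6


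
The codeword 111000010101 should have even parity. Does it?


Number of 1s: 6

Yes, parity is correct (6 ones)


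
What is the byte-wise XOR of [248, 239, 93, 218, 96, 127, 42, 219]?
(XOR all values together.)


XOR chain: 248 ^ 239 ^ 93 ^ 218 ^ 96 ^ 127 ^ 42 ^ 219 = 126

126


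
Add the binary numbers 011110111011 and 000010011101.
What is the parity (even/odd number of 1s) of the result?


011110111011 = 1979
000010011101 = 157
Sum = 2136 = 100001011000
1s count = 4

even parity (4 ones in 100001011000)


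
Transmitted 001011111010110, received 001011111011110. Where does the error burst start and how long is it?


XOR: 000000000001000

Burst at position 11, length 1


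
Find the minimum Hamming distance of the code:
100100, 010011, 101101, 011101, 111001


Comparing all pairs, minimum distance: 2
Can detect 1 errors, correct 0 errors

2


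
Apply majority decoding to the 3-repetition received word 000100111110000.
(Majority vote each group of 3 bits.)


Groups: 000, 100, 111, 110, 000
Majority votes: 00110

00110


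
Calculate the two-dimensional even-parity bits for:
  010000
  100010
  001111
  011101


Row parities: 1000
Column parities: 100000

Row P: 1000, Col P: 100000, Corner: 1


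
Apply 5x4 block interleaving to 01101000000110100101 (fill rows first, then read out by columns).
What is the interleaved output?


Matrix:
  0110
  1000
  0001
  1010
  0101
Read columns: 01010100011001000101

01010100011001000101


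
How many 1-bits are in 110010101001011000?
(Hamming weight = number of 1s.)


Counting 1s in 110010101001011000

8


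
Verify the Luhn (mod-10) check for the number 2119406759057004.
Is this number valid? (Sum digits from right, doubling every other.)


Luhn sum = 58
58 mod 10 = 8

Invalid (Luhn sum mod 10 = 8)


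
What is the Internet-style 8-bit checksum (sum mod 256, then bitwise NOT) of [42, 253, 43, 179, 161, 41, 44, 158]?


Sum = 921 mod 256 = 153
Complement = 102

102


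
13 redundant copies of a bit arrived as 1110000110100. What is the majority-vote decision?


Ones: 6 out of 13
Threshold: 7

0 (6/13 voted 1)


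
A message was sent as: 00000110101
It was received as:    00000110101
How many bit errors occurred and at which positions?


XOR: 00000000000

0 errors (received matches sent)


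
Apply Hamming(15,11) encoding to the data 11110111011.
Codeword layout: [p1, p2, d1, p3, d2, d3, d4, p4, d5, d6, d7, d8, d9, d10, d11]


Parity bits: p1=1, p2=1, p3=0, p4=1

111011110111011


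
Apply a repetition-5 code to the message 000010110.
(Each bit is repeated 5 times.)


Each bit -> 5 copies

000000000000000000001111100000111111111100000


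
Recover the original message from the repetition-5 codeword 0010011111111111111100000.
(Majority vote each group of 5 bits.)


Groups: 00100, 11111, 11111, 11111, 00000
Majority votes: 01110

01110


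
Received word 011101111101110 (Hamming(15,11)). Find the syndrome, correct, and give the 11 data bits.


Syndrome = 0: no error detected

Data: 10111101110 (no errors)


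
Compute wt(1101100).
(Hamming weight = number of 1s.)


Counting 1s in 1101100

4


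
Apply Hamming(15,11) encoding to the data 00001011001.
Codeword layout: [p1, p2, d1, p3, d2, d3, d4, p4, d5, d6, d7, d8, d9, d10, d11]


Parity bits: p1=1, p2=0, p3=0, p4=0

100000001011001


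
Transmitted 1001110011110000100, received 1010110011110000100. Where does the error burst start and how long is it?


XOR: 0011000000000000000

Burst at position 2, length 2


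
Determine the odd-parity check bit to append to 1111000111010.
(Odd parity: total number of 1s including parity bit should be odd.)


Number of 1s in data: 8
Parity bit: 1

1


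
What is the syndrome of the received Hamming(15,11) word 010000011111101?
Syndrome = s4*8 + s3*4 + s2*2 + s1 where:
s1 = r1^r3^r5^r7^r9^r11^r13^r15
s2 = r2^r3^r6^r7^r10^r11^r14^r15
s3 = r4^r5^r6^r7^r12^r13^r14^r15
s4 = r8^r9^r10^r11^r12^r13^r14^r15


s1=0, s2=0, s3=1, s4=1

Syndrome = 12 (error at position 12)


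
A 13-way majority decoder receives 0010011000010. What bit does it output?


Ones: 4 out of 13
Threshold: 7

0 (4/13 voted 1)


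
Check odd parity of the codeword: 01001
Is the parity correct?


Number of 1s: 2

No, parity error (2 ones)


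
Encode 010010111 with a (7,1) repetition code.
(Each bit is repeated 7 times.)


Each bit -> 7 copies

000000011111110000000000000011111110000000111111111111111111111


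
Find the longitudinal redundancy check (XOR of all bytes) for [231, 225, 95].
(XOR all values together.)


XOR chain: 231 ^ 225 ^ 95 = 89

89


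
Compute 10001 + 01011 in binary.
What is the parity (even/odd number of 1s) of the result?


10001 = 17
01011 = 11
Sum = 28 = 11100
1s count = 3

odd parity (3 ones in 11100)


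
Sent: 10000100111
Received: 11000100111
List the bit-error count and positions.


XOR: 01000000000

1 error(s) at position(s): 1


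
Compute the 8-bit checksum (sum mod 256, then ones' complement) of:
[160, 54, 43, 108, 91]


Sum = 456 mod 256 = 200
Complement = 55

55


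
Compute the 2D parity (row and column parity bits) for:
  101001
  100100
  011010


Row parities: 101
Column parities: 010111

Row P: 101, Col P: 010111, Corner: 0


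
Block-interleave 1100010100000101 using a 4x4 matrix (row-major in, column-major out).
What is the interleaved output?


Matrix:
  1100
  0101
  0000
  0101
Read columns: 1000110100000101

1000110100000101


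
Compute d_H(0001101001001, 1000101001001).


XOR: 1001000000000
Count of 1s: 2

2


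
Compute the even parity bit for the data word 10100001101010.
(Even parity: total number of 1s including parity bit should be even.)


Number of 1s in data: 6
Parity bit: 0

0


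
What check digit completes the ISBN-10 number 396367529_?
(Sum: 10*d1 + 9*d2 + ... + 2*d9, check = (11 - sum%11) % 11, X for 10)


Weighted sum: 295
295 mod 11 = 9

Check digit: 2


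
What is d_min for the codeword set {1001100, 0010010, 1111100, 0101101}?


Comparing all pairs, minimum distance: 2
Can detect 1 errors, correct 0 errors

2


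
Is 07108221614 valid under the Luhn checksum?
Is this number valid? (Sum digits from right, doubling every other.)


Luhn sum = 34
34 mod 10 = 4

Invalid (Luhn sum mod 10 = 4)


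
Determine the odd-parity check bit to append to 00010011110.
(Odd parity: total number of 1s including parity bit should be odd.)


Number of 1s in data: 5
Parity bit: 0

0


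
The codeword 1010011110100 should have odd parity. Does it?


Number of 1s: 7

Yes, parity is correct (7 ones)


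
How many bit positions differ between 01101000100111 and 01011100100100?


XOR: 00110100000011
Count of 1s: 5

5


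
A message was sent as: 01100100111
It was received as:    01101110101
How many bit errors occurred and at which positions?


XOR: 00001010010

3 error(s) at position(s): 4, 6, 9


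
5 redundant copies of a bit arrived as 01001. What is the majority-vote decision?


Ones: 2 out of 5
Threshold: 3

0 (2/5 voted 1)


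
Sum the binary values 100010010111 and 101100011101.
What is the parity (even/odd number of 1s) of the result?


100010010111 = 2199
101100011101 = 2845
Sum = 5044 = 1001110110100
1s count = 7

odd parity (7 ones in 1001110110100)


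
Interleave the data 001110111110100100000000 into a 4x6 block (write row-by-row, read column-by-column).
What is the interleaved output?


Matrix:
  001110
  111110
  100100
  000000
Read columns: 011001001100111011000000

011001001100111011000000


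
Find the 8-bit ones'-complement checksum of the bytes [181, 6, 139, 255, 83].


Sum = 664 mod 256 = 152
Complement = 103

103


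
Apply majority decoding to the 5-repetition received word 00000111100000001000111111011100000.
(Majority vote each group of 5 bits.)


Groups: 00000, 11110, 00000, 01000, 11111, 10111, 00000
Majority votes: 0100110

0100110


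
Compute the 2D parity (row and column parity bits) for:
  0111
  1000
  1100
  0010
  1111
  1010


Row parities: 110100
Column parities: 0100

Row P: 110100, Col P: 0100, Corner: 1


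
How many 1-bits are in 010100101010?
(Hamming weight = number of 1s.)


Counting 1s in 010100101010

5


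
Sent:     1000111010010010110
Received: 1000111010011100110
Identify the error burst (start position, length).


XOR: 0000000000001110000

Burst at position 12, length 3


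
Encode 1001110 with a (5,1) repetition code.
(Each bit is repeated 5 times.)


Each bit -> 5 copies

11111000000000011111111111111100000


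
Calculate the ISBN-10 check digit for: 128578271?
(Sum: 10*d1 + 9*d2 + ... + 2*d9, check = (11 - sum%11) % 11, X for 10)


Weighted sum: 240
240 mod 11 = 9

Check digit: 2


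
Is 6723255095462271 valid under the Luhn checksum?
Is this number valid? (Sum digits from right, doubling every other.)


Luhn sum = 67
67 mod 10 = 7

Invalid (Luhn sum mod 10 = 7)


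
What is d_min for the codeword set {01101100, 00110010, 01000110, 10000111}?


Comparing all pairs, minimum distance: 3
Can detect 2 errors, correct 1 errors

3


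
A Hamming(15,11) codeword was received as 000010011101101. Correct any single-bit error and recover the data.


Syndrome = 0: no error detected

Data: 01001101101 (no errors)


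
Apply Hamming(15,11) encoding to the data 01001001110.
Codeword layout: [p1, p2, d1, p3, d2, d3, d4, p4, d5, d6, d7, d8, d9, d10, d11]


Parity bits: p1=1, p2=1, p3=0, p4=0

110010001001110


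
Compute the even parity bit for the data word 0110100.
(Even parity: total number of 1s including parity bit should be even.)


Number of 1s in data: 3
Parity bit: 1

1


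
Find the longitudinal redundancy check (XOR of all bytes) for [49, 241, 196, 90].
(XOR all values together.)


XOR chain: 49 ^ 241 ^ 196 ^ 90 = 94

94


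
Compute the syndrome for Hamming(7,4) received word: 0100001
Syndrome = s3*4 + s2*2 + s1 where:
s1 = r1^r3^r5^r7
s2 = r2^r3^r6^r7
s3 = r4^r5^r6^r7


s1=1, s2=0, s3=1

Syndrome = 5 (error at position 5)


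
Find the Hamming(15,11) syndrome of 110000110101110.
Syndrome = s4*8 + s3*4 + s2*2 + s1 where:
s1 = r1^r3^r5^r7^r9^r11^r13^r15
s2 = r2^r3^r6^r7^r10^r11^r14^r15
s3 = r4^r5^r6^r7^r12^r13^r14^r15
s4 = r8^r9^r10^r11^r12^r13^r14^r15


s1=1, s2=0, s3=0, s4=1

Syndrome = 9 (error at position 9)


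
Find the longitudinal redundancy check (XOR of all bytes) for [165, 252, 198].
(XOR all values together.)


XOR chain: 165 ^ 252 ^ 198 = 159

159


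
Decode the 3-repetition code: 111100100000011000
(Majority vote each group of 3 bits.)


Groups: 111, 100, 100, 000, 011, 000
Majority votes: 100010

100010


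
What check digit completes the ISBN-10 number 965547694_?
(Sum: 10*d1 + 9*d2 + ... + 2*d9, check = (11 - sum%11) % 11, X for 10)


Weighted sum: 337
337 mod 11 = 7

Check digit: 4


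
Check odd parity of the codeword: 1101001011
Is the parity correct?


Number of 1s: 6

No, parity error (6 ones)


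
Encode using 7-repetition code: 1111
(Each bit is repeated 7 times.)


Each bit -> 7 copies

1111111111111111111111111111


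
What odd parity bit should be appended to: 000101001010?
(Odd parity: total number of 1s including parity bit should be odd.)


Number of 1s in data: 4
Parity bit: 1

1


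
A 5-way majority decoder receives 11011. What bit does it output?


Ones: 4 out of 5
Threshold: 3

1 (4/5 voted 1)


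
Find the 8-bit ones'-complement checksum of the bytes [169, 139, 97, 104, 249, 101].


Sum = 859 mod 256 = 91
Complement = 164

164


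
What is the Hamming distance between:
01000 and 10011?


XOR: 11011
Count of 1s: 4

4


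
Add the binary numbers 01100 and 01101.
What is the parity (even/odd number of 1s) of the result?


01100 = 12
01101 = 13
Sum = 25 = 11001
1s count = 3

odd parity (3 ones in 11001)


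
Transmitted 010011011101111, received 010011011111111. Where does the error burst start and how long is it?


XOR: 000000000010000

Burst at position 10, length 1


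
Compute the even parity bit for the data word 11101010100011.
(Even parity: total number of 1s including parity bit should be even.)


Number of 1s in data: 8
Parity bit: 0

0


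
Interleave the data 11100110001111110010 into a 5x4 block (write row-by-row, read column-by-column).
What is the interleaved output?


Matrix:
  1110
  0110
  0011
  1111
  0010
Read columns: 10010110101111100110

10010110101111100110


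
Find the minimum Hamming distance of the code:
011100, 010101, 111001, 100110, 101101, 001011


Comparing all pairs, minimum distance: 2
Can detect 1 errors, correct 0 errors

2


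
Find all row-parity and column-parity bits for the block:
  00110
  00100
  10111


Row parities: 010
Column parities: 10101

Row P: 010, Col P: 10101, Corner: 1


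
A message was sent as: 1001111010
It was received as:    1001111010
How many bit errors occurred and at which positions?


XOR: 0000000000

0 errors (received matches sent)


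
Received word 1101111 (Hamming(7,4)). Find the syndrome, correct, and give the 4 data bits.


Syndrome = 3: error at position 3

Data: 1111 (corrected bit 3)


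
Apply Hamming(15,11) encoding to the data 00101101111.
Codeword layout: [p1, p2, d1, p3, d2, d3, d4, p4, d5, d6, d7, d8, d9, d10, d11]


Parity bits: p1=1, p2=0, p3=1, p4=0

100101001101111


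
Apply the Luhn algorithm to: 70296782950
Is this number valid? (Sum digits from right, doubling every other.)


Luhn sum = 51
51 mod 10 = 1

Invalid (Luhn sum mod 10 = 1)


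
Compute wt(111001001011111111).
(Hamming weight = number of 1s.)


Counting 1s in 111001001011111111

13


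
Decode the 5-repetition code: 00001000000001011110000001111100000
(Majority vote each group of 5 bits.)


Groups: 00001, 00000, 00010, 11110, 00000, 11111, 00000
Majority votes: 0001010

0001010


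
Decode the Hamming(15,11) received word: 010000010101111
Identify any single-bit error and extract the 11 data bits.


Syndrome = 0: no error detected

Data: 00000101111 (no errors)


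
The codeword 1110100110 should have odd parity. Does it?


Number of 1s: 6

No, parity error (6 ones)


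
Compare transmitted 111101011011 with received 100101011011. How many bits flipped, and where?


XOR: 011000000000

2 error(s) at position(s): 1, 2


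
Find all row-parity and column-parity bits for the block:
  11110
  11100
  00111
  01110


Row parities: 0111
Column parities: 01011

Row P: 0111, Col P: 01011, Corner: 1


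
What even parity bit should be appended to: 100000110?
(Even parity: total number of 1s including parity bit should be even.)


Number of 1s in data: 3
Parity bit: 1

1


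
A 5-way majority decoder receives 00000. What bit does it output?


Ones: 0 out of 5
Threshold: 3

0 (0/5 voted 1)


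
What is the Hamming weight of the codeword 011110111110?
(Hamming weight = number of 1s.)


Counting 1s in 011110111110

9


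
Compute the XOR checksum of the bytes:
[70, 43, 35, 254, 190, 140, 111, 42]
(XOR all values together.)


XOR chain: 70 ^ 43 ^ 35 ^ 254 ^ 190 ^ 140 ^ 111 ^ 42 = 199

199


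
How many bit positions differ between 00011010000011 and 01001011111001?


XOR: 01010001111010
Count of 1s: 7

7


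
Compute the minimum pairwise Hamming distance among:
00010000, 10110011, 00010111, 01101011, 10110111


Comparing all pairs, minimum distance: 1
Can detect 0 errors, correct 0 errors

1


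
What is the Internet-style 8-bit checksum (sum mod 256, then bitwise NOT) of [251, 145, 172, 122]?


Sum = 690 mod 256 = 178
Complement = 77

77


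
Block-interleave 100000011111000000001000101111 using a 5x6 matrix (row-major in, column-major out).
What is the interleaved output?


Matrix:
  100000
  011111
  000000
  001000
  101111
Read columns: 100010100001011010010100101001

100010100001011010010100101001


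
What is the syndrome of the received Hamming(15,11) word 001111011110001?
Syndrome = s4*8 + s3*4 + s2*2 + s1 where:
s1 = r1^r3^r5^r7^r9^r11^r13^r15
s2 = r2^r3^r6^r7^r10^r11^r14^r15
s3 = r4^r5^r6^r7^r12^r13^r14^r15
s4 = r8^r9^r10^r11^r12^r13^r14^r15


s1=1, s2=1, s3=0, s4=1

Syndrome = 11 (error at position 11)


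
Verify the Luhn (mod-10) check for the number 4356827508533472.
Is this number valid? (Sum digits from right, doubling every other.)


Luhn sum = 66
66 mod 10 = 6

Invalid (Luhn sum mod 10 = 6)
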